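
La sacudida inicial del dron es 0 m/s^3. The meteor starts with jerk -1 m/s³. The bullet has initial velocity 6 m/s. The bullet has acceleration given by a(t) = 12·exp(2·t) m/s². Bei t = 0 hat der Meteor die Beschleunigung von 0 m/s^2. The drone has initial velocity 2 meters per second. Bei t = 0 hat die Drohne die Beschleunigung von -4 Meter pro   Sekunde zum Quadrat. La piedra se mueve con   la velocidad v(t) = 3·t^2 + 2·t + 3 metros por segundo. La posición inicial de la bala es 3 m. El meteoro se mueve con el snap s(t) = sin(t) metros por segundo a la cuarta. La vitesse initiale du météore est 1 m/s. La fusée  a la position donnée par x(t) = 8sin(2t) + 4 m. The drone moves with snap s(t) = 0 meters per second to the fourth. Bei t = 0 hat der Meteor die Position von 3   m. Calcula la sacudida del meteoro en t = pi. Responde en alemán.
Wir müssen unsere Gleichung für den Snap s(t) = sin(t) 1-mal integrieren. Das Integral von dem Snap ist der Ruck. Mit j(0) = -1 erhalten wir j(t) = -cos(t). Wir haben den Ruck j(t) = -cos(t). Durch Einsetzen von t = pi: j(pi) = 1.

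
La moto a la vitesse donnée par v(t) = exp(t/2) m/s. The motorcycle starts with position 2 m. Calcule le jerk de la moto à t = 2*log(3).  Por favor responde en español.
Partiendo de la velocidad v(t) = exp(t/2), tomamos 2 derivadas. Tomando d/dt de v(t), encontramos a(t) = exp(t/2)/2. Tomando d/dt de a(t), encontramos j(t) = exp(t/2)/4. Usando j(t) = exp(t/2)/4 y sustituyendo t = 2*log(3), encontramos j = 3/4.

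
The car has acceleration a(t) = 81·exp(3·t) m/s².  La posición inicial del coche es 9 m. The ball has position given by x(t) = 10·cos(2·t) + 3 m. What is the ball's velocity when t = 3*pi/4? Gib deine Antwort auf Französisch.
Nous devons dériver notre équation de la position x(t) = 10·cos(2·t) + 3 1 fois. En prenant d/dt de x(t), nous trouvons v(t) = -20·sin(2·t). En utilisant v(t) = -20·sin(2·t) et en substituant t = 3*pi/4, nous trouvons v = 20.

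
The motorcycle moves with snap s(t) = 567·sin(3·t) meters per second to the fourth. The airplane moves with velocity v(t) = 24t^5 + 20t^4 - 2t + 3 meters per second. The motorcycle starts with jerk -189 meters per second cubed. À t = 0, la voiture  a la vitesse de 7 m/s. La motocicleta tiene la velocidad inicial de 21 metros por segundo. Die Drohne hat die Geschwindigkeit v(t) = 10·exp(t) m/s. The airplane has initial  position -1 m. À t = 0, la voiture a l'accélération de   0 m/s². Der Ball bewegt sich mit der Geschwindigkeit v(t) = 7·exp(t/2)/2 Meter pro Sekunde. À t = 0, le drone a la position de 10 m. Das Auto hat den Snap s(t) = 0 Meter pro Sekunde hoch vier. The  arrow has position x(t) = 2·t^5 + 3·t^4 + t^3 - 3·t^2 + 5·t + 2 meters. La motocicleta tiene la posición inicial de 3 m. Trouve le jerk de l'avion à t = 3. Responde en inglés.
To solve this, we need to take 2 derivatives of our velocity equation v(t) = 24·t^5 + 20·t^4 - 2·t + 3. The derivative of velocity gives acceleration: a(t) = 120·t^4 + 80·t^3 - 2. The derivative of acceleration gives jerk: j(t) = 480·t^3 + 240·t^2. Using j(t) = 480·t^3 + 240·t^2 and substituting t = 3, we find j = 15120.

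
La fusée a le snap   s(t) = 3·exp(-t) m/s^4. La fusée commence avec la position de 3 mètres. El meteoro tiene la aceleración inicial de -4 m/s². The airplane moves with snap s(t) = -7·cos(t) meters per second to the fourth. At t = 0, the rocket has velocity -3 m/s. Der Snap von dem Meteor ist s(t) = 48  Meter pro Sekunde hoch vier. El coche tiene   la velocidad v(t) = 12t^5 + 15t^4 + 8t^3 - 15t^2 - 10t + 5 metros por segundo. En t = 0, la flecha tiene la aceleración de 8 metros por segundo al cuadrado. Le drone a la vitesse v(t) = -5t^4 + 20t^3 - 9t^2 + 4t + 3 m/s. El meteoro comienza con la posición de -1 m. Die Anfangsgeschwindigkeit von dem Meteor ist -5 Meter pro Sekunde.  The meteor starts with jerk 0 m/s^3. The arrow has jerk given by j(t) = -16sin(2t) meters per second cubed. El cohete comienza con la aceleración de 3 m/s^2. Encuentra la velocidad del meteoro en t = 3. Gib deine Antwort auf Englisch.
To solve this, we need to take 3 antiderivatives of our snap equation s(t) = 48. Finding the antiderivative of s(t) and using j(0) = 0: j(t) = 48·t. Finding the antiderivative of j(t) and using a(0) = -4: a(t) = 24·t^2 - 4. Integrating acceleration and using the initial condition v(0) = -5, we get v(t) = 8·t^3 - 4·t - 5. Using v(t) = 8·t^3 - 4·t - 5 and substituting t = 3, we find v = 199.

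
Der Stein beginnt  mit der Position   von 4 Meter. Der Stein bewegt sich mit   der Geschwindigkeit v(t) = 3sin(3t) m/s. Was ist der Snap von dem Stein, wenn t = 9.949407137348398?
Ausgehend von der Geschwindigkeit v(t) = 3·sin(3·t), nehmen wir 3 Ableitungen. Mit d/dt von v(t) finden wir a(t) = 9·cos(3·t). Mit d/dt von a(t) finden wir j(t) = -27·sin(3·t). Mit d/dt von j(t) finden wir s(t) = -81·cos(3·t). Mit s(t) = -81·cos(3·t) und Einsetzen von t = 9.949407137348398, finden wir s = -0.250387039550738.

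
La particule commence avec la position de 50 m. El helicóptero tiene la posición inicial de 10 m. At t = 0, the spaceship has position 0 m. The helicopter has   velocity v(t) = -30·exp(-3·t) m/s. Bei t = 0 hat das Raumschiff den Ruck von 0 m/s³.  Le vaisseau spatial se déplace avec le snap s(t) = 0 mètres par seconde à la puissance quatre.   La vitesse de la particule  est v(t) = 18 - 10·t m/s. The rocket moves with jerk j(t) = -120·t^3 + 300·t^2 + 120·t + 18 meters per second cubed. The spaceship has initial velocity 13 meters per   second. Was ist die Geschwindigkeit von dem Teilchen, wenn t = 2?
Aus der Gleichung für die Geschwindigkeit v(t) = 18 - 10·t, setzen wir t = 2 ein und erhalten v = -2.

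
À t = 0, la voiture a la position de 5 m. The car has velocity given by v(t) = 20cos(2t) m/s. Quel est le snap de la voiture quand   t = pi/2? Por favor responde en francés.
Pour résoudre ceci, nous devons prendre 3 dérivées de notre équation de la vitesse v(t) = 20·cos(2·t). En dérivant la vitesse, nous obtenons l'accélération: a(t) = -40·sin(2·t). En prenant d/dt de a(t), nous trouvons j(t) = -80·cos(2·t). En dérivant le jerk, nous obtenons le snap: s(t) = 160·sin(2·t). De l'équation du snap s(t) = 160·sin(2·t), nous substituons t = pi/2 pour obtenir s = 0.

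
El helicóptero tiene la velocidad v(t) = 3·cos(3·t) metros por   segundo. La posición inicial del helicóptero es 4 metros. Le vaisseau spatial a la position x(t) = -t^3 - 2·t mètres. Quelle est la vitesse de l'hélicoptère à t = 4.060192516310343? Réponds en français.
De l'équation de la vitesse v(t) = 3·cos(3·t), nous substituons t = 4.060192516310343 pour obtenir v = 2.77950089484186.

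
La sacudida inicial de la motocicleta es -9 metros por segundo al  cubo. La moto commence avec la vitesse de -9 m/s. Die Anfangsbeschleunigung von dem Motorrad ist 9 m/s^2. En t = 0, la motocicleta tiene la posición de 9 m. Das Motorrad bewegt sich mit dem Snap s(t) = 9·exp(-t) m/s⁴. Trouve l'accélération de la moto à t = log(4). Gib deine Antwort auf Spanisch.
Necesitamos integrar nuestra ecuación del snap s(t) = 9·exp(-t) 2 veces. Tomando ∫s(t)dt y aplicando j(0) = -9, encontramos j(t) = -9·exp(-t). Tomando ∫j(t)dt y aplicando a(0) = 9, encontramos a(t) = 9·exp(-t). De la ecuación de la aceleración a(t) = 9·exp(-t), sustituimos t = log(4) para obtener a = 9/4.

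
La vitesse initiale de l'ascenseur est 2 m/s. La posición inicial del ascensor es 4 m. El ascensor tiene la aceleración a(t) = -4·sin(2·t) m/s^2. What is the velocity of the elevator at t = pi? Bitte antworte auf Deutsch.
Wir müssen unsere Gleichung für die Beschleunigung a(t) = -4·sin(2·t) 1-mal integrieren. Das Integral von der Beschleunigung, mit v(0) = 2, ergibt die Geschwindigkeit: v(t) = 2·cos(2·t). Wir haben die Geschwindigkeit v(t) = 2·cos(2·t). Durch Einsetzen von t = pi: v(pi) = 2.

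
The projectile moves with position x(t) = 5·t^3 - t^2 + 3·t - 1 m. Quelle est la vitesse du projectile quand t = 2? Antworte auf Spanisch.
Para resolver esto, necesitamos tomar 1 derivada de nuestra ecuación de la posición x(t) = 5·t^3 - t^2 + 3·t - 1. La derivada de la posición da la velocidad: v(t) = 15·t^2 - 2·t + 3. De la ecuación de la velocidad v(t) = 15·t^2 - 2·t + 3, sustituimos t = 2 para obtener v = 59.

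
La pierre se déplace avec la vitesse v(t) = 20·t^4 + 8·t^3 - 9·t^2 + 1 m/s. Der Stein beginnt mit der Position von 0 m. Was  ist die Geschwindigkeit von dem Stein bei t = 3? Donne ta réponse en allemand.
Wir haben die Geschwindigkeit v(t) = 20·t^4 + 8·t^3 - 9·t^2 + 1. Durch Einsetzen von t = 3: v(3) = 1756.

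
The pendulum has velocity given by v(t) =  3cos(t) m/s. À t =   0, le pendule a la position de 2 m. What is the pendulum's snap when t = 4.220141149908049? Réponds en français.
En partant de la vitesse v(t) = 3·cos(t), nous prenons 3 dérivées. En prenant d/dt de v(t), nous trouvons a(t) = -3·sin(t). En dérivant l'accélération, nous obtenons le jerk: j(t) = -3·cos(t). La dérivée du jerk donne le snap: s(t) = 3·sin(t). Nous avons le snap s(t) = 3·sin(t). En substituant t = 4.220141149908049: s(4.220141149908049) = -2.64381822956197.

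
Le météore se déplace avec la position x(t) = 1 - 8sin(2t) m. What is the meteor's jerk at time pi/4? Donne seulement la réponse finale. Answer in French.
Le jerk à t = pi/4 est j = 0.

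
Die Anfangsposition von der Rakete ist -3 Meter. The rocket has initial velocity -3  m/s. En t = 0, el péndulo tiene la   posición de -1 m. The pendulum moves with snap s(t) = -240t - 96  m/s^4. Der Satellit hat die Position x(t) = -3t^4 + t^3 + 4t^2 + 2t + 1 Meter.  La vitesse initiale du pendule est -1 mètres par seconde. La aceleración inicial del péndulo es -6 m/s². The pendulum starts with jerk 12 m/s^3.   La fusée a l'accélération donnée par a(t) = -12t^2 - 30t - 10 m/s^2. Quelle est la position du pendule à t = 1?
Nous devons intégrer notre équation du snap s(t) = -240·t - 96 4 fois. En intégrant le snap et en utilisant la condition initiale j(0) = 12, nous obtenons j(t) = -120·t^2 - 96·t + 12. En prenant ∫j(t)dt et en appliquant a(0) = -6, nous trouvons a(t) = -40·t^3 - 48·t^2 + 12·t - 6. La primitive de l'accélération est la vitesse. En utilisant v(0) = -1, nous obtenons v(t) = -10·t^4 - 16·t^3 + 6·t^2 - 6·t - 1. La primitive de la vitesse, avec x(0) = -1, donne la position: x(t) = -2·t^5 - 4·t^4 + 2·t^3 - 3·t^2 - t - 1. Nous avons la position x(t) = -2·t^5 - 4·t^4 + 2·t^3 - 3·t^2 - t - 1. En substituant t = 1: x(1) = -9.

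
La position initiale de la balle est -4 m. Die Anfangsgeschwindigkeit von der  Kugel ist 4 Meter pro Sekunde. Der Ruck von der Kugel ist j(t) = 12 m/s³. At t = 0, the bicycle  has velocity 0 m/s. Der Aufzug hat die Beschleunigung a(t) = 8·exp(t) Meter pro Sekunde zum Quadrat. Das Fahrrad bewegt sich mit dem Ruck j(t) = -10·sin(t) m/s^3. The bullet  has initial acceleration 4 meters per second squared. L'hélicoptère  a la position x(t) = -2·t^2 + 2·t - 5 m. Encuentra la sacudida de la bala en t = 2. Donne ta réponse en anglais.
Using j(t) = 12 and substituting t = 2, we find j = 12.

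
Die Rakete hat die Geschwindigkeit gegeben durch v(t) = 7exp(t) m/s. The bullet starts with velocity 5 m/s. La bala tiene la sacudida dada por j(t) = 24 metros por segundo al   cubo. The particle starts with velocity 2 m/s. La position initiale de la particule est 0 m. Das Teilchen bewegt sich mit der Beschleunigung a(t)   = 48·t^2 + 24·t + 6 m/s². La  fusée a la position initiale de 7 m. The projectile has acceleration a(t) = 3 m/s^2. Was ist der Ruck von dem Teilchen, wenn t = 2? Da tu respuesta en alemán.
Ausgehend von der Beschleunigung a(t) = 48·t^2 + 24·t + 6, nehmen wir 1 Ableitung. Durch Ableiten von der Beschleunigung erhalten wir den Ruck: j(t) = 96·t + 24. Wir haben den Ruck j(t) = 96·t + 24. Durch Einsetzen von t = 2: j(2) = 216.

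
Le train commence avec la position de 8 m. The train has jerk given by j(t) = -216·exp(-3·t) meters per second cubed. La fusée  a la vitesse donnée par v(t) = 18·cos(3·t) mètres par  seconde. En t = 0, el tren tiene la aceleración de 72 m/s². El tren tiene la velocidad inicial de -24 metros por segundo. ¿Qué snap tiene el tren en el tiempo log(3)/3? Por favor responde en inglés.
We must differentiate our jerk equation j(t) = -216·exp(-3·t) 1 time. Differentiating jerk, we get snap: s(t) = 648·exp(-3·t). We have snap s(t) = 648·exp(-3·t). Substituting t = log(3)/3: s(log(3)/3) = 216.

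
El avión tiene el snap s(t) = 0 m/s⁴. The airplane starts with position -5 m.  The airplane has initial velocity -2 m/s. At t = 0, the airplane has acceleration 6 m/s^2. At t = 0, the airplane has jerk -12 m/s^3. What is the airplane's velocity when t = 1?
To solve this, we need to take 3 integrals of our snap equation s(t) = 0. Taking ∫s(t)dt and applying j(0) = -12, we find j(t) = -12. Taking ∫j(t)dt and applying a(0) = 6, we find a(t) = 6 - 12·t. The integral of acceleration, with v(0) = -2, gives velocity: v(t) = -6·t^2 + 6·t - 2. Using v(t) = -6·t^2 + 6·t - 2 and substituting t = 1, we find v = -2.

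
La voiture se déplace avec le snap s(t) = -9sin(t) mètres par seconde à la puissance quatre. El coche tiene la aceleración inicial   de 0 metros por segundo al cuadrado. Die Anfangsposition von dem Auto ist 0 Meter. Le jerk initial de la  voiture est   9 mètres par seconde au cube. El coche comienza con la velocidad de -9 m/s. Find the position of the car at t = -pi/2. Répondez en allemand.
Um dies zu lösen, müssen wir 4 Stammfunktionen unserer Gleichung für den Snap s(t) = -9·sin(t) finden. Durch Integration von dem Snap und Verwendung der Anfangsbedingung j(0) = 9, erhalten wir j(t) = 9·cos(t). Die Stammfunktion von dem Ruck ist die Beschleunigung. Mit a(0) = 0 erhalten wir a(t) = 9·sin(t). Die Stammfunktion von der Beschleunigung, mit v(0) = -9, ergibt die Geschwindigkeit: v(t) = -9·cos(t). Das Integral von der Geschwindigkeit, mit x(0) = 0, ergibt die Position: x(t) = -9·sin(t). Aus der Gleichung für die Position x(t) = -9·sin(t), setzen wir t = -pi/2 ein und erhalten x = 9.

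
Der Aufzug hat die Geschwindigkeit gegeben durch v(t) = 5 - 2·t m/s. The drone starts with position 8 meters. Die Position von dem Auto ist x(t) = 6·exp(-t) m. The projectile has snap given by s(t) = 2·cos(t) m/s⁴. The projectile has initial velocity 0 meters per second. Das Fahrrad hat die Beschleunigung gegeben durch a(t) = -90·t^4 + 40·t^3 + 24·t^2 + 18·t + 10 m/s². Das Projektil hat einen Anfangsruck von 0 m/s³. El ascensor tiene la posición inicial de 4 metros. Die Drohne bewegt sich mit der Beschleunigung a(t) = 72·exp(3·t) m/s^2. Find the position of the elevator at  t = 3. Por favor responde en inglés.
Starting from velocity v(t) = 5 - 2·t, we take 1 integral. Integrating velocity and using the initial condition x(0) = 4, we get x(t) = -t^2 + 5·t + 4. From the given position equation x(t) = -t^2 + 5·t + 4, we substitute t = 3 to get x = 10.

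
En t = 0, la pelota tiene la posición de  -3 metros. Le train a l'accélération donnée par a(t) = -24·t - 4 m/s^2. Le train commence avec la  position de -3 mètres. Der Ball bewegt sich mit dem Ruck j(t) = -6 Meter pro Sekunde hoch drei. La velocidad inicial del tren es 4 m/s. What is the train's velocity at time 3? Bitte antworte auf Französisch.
Nous devons trouver la primitive de notre équation de l'accélération a(t) = -24·t - 4 1 fois. La primitive de l'accélération est la vitesse. En utilisant v(0) = 4, nous obtenons v(t) = -12·t^2 - 4·t + 4. En utilisant v(t) = -12·t^2 - 4·t + 4 et en substituant t = 3, nous trouvons v = -116.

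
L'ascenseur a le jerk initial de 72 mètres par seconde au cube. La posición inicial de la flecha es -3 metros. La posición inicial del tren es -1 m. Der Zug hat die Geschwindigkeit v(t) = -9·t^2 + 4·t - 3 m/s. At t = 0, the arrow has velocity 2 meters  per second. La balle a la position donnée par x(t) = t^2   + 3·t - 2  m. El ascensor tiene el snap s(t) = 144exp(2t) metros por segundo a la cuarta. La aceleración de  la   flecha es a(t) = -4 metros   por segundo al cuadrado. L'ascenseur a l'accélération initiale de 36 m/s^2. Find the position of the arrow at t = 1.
Starting from acceleration a(t) = -4, we take 2 integrals. Taking ∫a(t)dt and applying v(0) = 2, we find v(t) = 2 - 4·t. Finding the integral of v(t) and using x(0) = -3: x(t) = -2·t^2 + 2·t - 3. Using x(t) = -2·t^2 + 2·t - 3 and substituting t = 1, we find x = -3.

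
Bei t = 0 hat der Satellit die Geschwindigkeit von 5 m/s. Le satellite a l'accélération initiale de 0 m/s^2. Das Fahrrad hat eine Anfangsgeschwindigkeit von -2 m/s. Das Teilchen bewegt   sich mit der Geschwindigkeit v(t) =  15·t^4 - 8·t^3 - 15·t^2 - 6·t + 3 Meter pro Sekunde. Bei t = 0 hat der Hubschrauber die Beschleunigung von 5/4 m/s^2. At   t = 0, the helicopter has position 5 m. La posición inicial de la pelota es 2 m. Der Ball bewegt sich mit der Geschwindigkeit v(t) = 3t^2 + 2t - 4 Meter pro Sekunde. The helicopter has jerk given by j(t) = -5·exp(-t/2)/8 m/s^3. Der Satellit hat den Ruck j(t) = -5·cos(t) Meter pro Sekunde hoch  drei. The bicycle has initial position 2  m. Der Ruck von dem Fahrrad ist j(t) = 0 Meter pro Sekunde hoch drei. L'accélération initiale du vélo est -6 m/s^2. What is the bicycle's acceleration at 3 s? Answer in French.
En partant du jerk j(t) = 0, nous prenons 1 primitive. La primitive du jerk est l'accélération. En utilisant a(0) = -6, nous obtenons a(t) = -6. De l'équation de l'accélération a(t) = -6, nous substituons t = 3 pour obtenir a = -6.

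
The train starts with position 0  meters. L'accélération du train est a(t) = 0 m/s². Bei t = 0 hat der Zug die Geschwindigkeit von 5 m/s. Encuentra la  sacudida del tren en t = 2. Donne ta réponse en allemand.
Um dies zu lösen, müssen wir 1 Ableitung unserer Gleichung für die Beschleunigung a(t) = 0 nehmen. Die Ableitung von der Beschleunigung ergibt den Ruck: j(t) = 0. Aus der Gleichung für den Ruck j(t) = 0, setzen wir t = 2 ein und erhalten j = 0.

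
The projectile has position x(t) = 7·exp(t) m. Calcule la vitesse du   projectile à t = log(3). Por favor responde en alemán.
Um dies zu lösen, müssen wir 1 Ableitung unserer Gleichung für die Position x(t) = 7·exp(t) nehmen. Die Ableitung von der Position ergibt die Geschwindigkeit: v(t) = 7·exp(t). Aus der Gleichung für die Geschwindigkeit v(t) = 7·exp(t), setzen wir t = log(3) ein und erhalten v = 21.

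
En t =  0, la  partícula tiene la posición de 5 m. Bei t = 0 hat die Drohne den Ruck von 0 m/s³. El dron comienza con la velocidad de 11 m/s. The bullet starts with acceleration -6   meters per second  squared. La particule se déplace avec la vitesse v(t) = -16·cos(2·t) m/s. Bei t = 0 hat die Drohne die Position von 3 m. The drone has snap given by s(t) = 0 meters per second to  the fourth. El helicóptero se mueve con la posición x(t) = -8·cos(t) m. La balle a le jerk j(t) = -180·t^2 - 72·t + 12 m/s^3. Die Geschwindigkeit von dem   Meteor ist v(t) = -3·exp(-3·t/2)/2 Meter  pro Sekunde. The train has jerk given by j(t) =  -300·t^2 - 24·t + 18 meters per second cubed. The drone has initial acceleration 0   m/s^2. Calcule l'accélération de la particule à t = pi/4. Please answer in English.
Starting from velocity v(t) = -16·cos(2·t), we take 1 derivative. Taking d/dt of v(t), we find a(t) = 32·sin(2·t). We have acceleration a(t) = 32·sin(2·t). Substituting t = pi/4: a(pi/4) = 32.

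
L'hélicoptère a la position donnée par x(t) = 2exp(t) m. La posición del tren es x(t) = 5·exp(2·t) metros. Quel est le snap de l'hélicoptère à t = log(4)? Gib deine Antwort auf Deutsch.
Um dies zu lösen, müssen wir 4 Ableitungen unserer Gleichung für die Position x(t) = 2·exp(t) nehmen. Mit d/dt von x(t) finden wir v(t) = 2·exp(t). Durch Ableiten von der Geschwindigkeit erhalten wir die Beschleunigung: a(t) = 2·exp(t). Die Ableitung von der Beschleunigung ergibt den Ruck: j(t) = 2·exp(t). Die Ableitung von dem Ruck ergibt den Snap: s(t) = 2·exp(t). Mit s(t) = 2·exp(t) und Einsetzen von t = log(4), finden wir s = 8.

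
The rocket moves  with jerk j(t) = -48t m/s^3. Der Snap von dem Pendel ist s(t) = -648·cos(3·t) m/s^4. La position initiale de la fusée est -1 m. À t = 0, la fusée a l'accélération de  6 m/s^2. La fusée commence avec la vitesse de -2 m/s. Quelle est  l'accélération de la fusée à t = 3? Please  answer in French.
Nous devons trouver l'intégrale de notre équation du jerk j(t) = -48·t 1 fois. La primitive du jerk, avec a(0) = 6, donne l'accélération: a(t) = 6 - 24·t^2. En utilisant a(t) = 6 - 24·t^2 et en substituant t = 3, nous trouvons a = -210.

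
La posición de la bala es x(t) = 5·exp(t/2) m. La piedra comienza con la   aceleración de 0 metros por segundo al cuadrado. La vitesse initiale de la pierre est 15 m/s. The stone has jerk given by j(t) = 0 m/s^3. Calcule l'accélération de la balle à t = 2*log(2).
En partant de la position x(t) = 5·exp(t/2), nous prenons 2 dérivées. La dérivée de la position donne la vitesse: v(t) = 5·exp(t/2)/2. La dérivée de la vitesse donne l'accélération: a(t) = 5·exp(t/2)/4. Nous avons l'accélération a(t) = 5·exp(t/2)/4. En substituant t = 2*log(2): a(2*log(2)) = 5/2.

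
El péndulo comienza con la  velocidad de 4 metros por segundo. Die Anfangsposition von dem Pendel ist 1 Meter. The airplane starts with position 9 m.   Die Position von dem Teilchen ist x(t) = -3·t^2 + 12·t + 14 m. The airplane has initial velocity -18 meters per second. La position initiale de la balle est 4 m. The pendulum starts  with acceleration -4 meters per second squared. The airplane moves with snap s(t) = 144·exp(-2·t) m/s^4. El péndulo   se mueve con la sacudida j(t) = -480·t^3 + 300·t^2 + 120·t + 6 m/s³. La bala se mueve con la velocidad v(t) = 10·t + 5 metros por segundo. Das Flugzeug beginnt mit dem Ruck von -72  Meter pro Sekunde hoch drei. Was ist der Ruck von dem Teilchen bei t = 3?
Wir müssen unsere Gleichung für die Position x(t) = -3·t^2 + 12·t + 14 3-mal ableiten. Durch Ableiten von der Position erhalten wir die Geschwindigkeit: v(t) = 12 - 6·t. Die Ableitung von der Geschwindigkeit ergibt die Beschleunigung: a(t) = -6. Die Ableitung von der Beschleunigung ergibt den Ruck: j(t) = 0. Mit j(t) = 0 und Einsetzen von t = 3, finden wir j = 0.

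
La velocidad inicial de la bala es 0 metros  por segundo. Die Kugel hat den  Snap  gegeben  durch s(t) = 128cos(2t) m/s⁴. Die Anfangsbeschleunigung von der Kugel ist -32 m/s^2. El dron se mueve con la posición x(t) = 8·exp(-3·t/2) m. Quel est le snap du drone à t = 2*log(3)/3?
Pour résoudre ceci, nous devons prendre 4 dérivées de notre équation de la position x(t) = 8·exp(-3·t/2). En prenant d/dt de x(t), nous trouvons v(t) = -12·exp(-3·t/2). En prenant d/dt de v(t), nous trouvons a(t) = 18·exp(-3·t/2). En prenant d/dt de a(t), nous trouvons j(t) = -27·exp(-3·t/2). En dérivant le jerk, nous obtenons le snap: s(t) = 81·exp(-3·t/2)/2. En utilisant s(t) = 81·exp(-3·t/2)/2 et en substituant t = 2*log(3)/3, nous trouvons s = 27/2.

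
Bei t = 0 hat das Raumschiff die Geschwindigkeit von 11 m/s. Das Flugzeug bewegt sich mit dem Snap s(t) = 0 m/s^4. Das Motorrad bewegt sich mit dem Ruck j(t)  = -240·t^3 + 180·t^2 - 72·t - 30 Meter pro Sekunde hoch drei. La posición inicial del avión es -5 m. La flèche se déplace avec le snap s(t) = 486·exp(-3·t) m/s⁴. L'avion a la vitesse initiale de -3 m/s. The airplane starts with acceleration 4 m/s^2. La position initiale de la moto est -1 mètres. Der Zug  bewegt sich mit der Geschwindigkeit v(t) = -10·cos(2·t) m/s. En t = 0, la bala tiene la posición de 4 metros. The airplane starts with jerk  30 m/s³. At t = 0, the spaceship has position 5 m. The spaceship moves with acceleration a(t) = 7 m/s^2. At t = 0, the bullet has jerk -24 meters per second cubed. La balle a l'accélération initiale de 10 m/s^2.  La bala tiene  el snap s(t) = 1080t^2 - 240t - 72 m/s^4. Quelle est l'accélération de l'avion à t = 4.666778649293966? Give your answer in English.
To solve this, we need to take 2 integrals of our snap equation s(t) = 0. Taking ∫s(t)dt and applying j(0) = 30, we find j(t) = 30. The antiderivative of jerk is acceleration. Using a(0) = 4, we get a(t) = 30·t + 4. We have acceleration a(t) = 30·t + 4. Substituting t = 4.666778649293966: a(4.666778649293966) = 144.003359478819.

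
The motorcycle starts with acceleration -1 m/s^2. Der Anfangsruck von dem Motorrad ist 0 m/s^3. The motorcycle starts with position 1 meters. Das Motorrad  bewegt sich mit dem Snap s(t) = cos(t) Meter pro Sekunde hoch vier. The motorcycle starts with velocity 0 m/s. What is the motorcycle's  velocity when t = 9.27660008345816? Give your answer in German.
Um dies zu lösen, müssen wir 3 Integrale unserer Gleichung für den Snap s(t) = cos(t) finden. Mit ∫s(t)dt und Anwendung von j(0) = 0, finden wir j(t) = sin(t). Das Integral von dem Ruck ist die Beschleunigung. Mit a(0) = -1 erhalten wir a(t) = -cos(t). Die Stammfunktion von der Beschleunigung ist die Geschwindigkeit. Mit v(0) = 0 erhalten wir v(t) = -sin(t). Wir haben die Geschwindigkeit v(t) = -sin(t). Durch Einsetzen von t = 9.27660008345816: v(9.27660008345816) = -0.147636223178415.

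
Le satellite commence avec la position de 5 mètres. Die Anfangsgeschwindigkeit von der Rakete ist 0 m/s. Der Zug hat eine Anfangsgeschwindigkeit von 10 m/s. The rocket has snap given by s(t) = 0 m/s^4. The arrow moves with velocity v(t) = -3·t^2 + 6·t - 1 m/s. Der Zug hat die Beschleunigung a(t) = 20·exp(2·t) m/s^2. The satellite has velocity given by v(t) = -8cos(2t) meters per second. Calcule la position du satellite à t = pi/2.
Nous devons trouver la primitive de notre équation de la vitesse v(t) = -8·cos(2·t) 1 fois. En intégrant la vitesse et en utilisant la condition initiale x(0) = 5, nous obtenons x(t) = 5 - 4·sin(2·t). De l'équation de la position x(t) = 5 - 4·sin(2·t), nous substituons t = pi/2 pour obtenir x = 5.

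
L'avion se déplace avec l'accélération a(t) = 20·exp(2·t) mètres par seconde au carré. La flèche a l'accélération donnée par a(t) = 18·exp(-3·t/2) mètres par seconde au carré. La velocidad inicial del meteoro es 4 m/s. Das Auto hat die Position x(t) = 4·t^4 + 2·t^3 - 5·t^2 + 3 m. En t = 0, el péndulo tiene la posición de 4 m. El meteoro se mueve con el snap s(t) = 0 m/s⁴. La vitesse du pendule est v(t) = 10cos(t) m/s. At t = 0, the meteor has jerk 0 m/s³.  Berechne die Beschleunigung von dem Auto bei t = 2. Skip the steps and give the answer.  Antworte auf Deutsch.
Die Beschleunigung bei t = 2 ist a = 206.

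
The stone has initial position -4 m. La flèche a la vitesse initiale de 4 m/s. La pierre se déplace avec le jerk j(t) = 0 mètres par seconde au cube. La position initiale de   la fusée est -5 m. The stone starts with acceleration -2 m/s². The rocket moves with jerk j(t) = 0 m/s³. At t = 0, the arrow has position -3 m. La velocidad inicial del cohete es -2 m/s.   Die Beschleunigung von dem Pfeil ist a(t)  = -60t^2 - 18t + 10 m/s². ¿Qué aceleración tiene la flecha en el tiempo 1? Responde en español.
De la ecuación de la aceleración a(t) = -60·t^2 - 18·t + 10, sustituimos t = 1 para obtener a = -68.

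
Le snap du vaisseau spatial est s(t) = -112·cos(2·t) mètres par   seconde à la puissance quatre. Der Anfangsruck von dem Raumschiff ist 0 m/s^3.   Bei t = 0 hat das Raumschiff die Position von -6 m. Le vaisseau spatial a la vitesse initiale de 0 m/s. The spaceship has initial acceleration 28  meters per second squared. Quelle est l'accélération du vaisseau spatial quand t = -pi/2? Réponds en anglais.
To find the answer, we compute 2 antiderivatives of s(t) = -112·cos(2·t). The integral of snap is jerk. Using j(0) = 0, we get j(t) = -56·sin(2·t). Taking ∫j(t)dt and applying a(0) = 28, we find a(t) = 28·cos(2·t). Using a(t) = 28·cos(2·t) and substituting t = -pi/2, we find a = -28.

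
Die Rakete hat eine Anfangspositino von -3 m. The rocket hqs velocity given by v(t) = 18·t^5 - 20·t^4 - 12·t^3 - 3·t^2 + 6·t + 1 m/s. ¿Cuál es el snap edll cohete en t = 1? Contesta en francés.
Pour résoudre ceci, nous devons prendre 3 dérivées de notre équation de la vitesse v(t) = 18·t^5 - 20·t^4 - 12·t^3 - 3·t^2 + 6·t + 1. En dérivant la vitesse, nous obtenons l'accélération: a(t) = 90·t^4 - 80·t^3 - 36·t^2 - 6·t + 6. La dérivée de l'accélération donne le jerk: j(t) = 360·t^3 - 240·t^2 - 72·t - 6. La dérivée du jerk donne le snap: s(t) = 1080·t^2 - 480·t - 72. De l'équation du snap s(t) = 1080·t^2 - 480·t - 72, nous substituons t = 1 pour obtenir s = 528.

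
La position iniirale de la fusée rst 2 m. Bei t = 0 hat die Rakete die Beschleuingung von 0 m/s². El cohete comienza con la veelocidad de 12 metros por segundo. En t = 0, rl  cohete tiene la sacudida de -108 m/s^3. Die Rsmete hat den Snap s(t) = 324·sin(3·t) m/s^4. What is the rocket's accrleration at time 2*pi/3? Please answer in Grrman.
Wir müssen unsere Gleichung für den Snap s(t) = 324·sin(3·t) 2-mal integrieren. Durch Integration von dem Snap und Verwendung der Anfangsbedingung j(0) = -108, erhalten wir j(t) = -108·cos(3·t). Die Stammfunktion von dem Ruck ist die Beschleunigung. Mit a(0) = 0 erhalten wir a(t) = -36·sin(3·t). Aus der Gleichung für die Beschleunigung a(t) = -36·sin(3·t), setzen wir t = 2*pi/3 ein und erhalten a = 0.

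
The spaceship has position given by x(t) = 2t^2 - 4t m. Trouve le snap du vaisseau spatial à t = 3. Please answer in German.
Ausgehend von der Position x(t) = 2·t^2 - 4·t, nehmen wir 4 Ableitungen. Die Ableitung von der Position ergibt die Geschwindigkeit: v(t) = 4·t - 4. Durch Ableiten von der Geschwindigkeit erhalten wir die Beschleunigung: a(t) = 4. Die Ableitung von der Beschleunigung ergibt den Ruck: j(t) = 0. Mit d/dt von j(t) finden wir s(t) = 0. Aus der Gleichung für den Snap s(t) = 0, setzen wir t = 3 ein und erhalten s = 0.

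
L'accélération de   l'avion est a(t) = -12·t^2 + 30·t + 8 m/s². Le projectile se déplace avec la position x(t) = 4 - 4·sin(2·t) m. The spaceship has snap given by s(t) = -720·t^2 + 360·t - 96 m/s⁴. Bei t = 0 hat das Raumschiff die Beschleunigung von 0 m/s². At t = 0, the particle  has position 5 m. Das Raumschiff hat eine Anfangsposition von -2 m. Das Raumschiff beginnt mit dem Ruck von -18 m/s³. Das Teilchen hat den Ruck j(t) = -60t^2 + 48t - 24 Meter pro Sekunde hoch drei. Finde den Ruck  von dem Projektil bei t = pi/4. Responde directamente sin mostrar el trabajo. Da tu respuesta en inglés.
At t = pi/4, j = 0.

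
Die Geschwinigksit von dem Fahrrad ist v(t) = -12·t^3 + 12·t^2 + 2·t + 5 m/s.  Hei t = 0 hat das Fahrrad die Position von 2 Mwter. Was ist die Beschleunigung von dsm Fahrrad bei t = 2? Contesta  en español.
Para resolver esto, necesitamos tomar 1 derivada de nuestra ecuación de la velocidad v(t) = -12·t^3 + 12·t^2 + 2·t + 5. Derivando la velocidad, obtenemos la aceleración: a(t) = -36·t^2 + 24·t + 2. Tenemos la aceleración a(t) = -36·t^2 + 24·t + 2. Sustituyendo t = 2: a(2) = -94.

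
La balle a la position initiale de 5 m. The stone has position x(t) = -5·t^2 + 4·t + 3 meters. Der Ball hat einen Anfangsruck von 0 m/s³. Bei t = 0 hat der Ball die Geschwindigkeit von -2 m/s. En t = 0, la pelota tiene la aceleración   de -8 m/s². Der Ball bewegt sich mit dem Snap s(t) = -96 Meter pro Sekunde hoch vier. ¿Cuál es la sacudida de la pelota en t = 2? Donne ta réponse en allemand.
Wir müssen das Integral unserer Gleichung für den Snap s(t) = -96 1-mal finden. Das Integral von dem Snap ist der Ruck. Mit j(0) = 0 erhalten wir j(t) = -96·t. Mit j(t) = -96·t und Einsetzen von t = 2, finden wir j = -192.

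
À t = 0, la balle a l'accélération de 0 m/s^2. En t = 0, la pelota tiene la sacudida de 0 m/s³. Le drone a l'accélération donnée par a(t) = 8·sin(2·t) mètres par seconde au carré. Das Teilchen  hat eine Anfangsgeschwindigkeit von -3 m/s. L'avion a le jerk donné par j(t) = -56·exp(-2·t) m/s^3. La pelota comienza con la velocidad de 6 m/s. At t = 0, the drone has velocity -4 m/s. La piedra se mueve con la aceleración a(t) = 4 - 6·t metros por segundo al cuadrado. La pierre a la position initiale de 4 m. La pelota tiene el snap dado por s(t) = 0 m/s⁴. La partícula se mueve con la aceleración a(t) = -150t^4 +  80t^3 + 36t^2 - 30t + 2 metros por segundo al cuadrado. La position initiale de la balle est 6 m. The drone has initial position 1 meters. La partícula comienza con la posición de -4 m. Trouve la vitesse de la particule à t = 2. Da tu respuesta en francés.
Nous devons trouver la primitive de notre équation de l'accélération a(t) = -150·t^4 + 80·t^3 + 36·t^2 - 30·t + 2 1 fois. En intégrant l'accélération et en utilisant la condition initiale v(0) = -3, nous obtenons v(t) = -30·t^5 + 20·t^4 + 12·t^3 - 15·t^2 + 2·t - 3. En utilisant v(t) = -30·t^5 + 20·t^4 + 12·t^3 - 15·t^2 + 2·t - 3 et en substituant t = 2, nous trouvons v = -603.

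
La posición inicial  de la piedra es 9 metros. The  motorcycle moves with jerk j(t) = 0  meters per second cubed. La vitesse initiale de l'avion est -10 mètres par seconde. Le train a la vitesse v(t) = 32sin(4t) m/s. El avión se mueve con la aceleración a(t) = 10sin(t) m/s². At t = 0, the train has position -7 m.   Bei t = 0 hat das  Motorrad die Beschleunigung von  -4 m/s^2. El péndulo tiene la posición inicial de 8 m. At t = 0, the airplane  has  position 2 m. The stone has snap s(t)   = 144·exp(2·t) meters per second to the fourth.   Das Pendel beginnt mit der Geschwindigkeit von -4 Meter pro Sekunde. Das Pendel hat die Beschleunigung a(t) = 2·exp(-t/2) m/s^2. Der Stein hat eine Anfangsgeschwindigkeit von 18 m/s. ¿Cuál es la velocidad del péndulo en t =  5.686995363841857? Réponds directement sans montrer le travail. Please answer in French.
À t = 5.686995363841857, v = -0.232886674143876.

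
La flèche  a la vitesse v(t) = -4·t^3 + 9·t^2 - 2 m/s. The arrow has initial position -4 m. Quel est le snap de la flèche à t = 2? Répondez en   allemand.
Um dies zu lösen, müssen wir 3 Ableitungen unserer Gleichung für die Geschwindigkeit v(t) = -4·t^3 + 9·t^2 - 2 nehmen. Die Ableitung von der Geschwindigkeit ergibt die Beschleunigung: a(t) = -12·t^2 + 18·t. Mit d/dt von a(t) finden wir j(t) = 18 - 24·t. Mit d/dt von j(t) finden wir s(t) = -24. Wir haben den Snap s(t) = -24. Durch Einsetzen von t = 2: s(2) = -24.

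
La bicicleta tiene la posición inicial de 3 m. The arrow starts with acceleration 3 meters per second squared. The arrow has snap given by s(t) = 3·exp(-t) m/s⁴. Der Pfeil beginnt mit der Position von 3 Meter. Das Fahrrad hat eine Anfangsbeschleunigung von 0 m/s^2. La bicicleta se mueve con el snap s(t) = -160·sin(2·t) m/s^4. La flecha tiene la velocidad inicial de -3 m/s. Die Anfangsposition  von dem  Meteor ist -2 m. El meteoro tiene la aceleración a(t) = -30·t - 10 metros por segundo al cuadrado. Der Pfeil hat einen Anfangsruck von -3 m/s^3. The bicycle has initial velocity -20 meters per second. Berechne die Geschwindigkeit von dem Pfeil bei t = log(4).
Um dies zu lösen, müssen wir 3 Stammfunktionen unserer Gleichung für den Snap s(t) = 3·exp(-t) finden. Durch Integration von dem Snap und Verwendung der Anfangsbedingung j(0) = -3, erhalten wir j(t) = -3·exp(-t). Mit ∫j(t)dt und Anwendung von a(0) = 3, finden wir a(t) = 3·exp(-t). Das Integral von der Beschleunigung, mit v(0) = -3, ergibt die Geschwindigkeit: v(t) = -3·exp(-t). Wir haben die Geschwindigkeit v(t) = -3·exp(-t). Durch Einsetzen von t = log(4): v(log(4)) = -3/4.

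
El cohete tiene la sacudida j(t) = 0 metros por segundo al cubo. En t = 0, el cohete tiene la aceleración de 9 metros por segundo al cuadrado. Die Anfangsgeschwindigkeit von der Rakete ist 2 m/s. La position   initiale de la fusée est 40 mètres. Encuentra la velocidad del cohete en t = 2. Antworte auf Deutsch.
Wir müssen die Stammfunktion unserer Gleichung für den Ruck j(t) = 0 2-mal finden. Durch Integration von dem Ruck und Verwendung der Anfangsbedingung a(0) = 9, erhalten wir a(t) = 9. Durch Integration von der Beschleunigung und Verwendung der Anfangsbedingung v(0) = 2, erhalten wir v(t) = 9·t + 2. Mit v(t) = 9·t + 2 und Einsetzen von t = 2, finden wir v = 20.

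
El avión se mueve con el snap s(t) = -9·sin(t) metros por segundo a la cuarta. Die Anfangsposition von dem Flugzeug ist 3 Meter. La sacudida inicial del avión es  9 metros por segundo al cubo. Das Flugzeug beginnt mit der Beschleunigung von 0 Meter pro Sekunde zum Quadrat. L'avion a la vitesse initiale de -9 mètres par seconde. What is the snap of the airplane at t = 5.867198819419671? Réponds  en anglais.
Using s(t) = -9·sin(t) and substituting t = 5.867198819419671, we find s = 3.63683236594065.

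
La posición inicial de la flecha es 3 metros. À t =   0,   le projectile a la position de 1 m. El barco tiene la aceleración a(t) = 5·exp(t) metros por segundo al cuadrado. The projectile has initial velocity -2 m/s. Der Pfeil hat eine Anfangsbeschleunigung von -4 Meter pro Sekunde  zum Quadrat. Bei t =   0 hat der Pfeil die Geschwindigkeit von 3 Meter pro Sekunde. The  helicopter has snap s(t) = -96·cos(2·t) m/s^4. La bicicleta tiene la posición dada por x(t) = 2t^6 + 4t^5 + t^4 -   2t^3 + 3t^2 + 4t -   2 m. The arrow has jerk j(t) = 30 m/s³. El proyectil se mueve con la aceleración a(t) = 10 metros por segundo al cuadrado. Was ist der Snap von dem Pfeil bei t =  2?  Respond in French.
Nous devons dériver notre équation du jerk j(t) = 30 1 fois. En dérivant le jerk, nous obtenons le snap: s(t) = 0. De l'équation du snap s(t) = 0, nous substituons t = 2 pour obtenir s = 0.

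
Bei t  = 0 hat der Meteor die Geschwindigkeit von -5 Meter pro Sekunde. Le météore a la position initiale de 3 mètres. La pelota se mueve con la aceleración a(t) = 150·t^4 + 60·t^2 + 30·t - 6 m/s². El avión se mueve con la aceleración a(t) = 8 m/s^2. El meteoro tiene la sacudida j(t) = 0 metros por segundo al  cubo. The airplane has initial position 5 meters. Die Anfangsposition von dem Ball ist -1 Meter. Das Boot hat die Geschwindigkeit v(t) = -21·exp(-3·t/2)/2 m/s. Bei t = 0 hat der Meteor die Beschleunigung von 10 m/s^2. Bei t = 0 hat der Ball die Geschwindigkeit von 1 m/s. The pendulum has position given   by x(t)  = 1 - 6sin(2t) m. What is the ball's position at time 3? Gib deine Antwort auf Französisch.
En partant de l'accélération a(t) = 150·t^4 + 60·t^2 + 30·t - 6, nous prenons 2 primitives. En prenant ∫a(t)dt et en appliquant v(0) = 1, nous trouvons v(t) = 30·t^5 + 20·t^3 + 15·t^2 - 6·t + 1. En intégrant la vitesse et en utilisant la condition initiale x(0) = -1, nous obtenons x(t) = 5·t^6 + 5·t^4 + 5·t^3 - 3·t^2 + t - 1. En utilisant x(t) = 5·t^6 + 5·t^4 + 5·t^3 - 3·t^2 + t - 1 et en substituant t = 3, nous trouvons x = 4160.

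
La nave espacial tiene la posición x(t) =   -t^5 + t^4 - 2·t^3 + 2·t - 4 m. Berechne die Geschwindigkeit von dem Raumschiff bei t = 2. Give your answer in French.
Pour résoudre ceci, nous devons prendre 1 dérivée de notre équation de la position x(t) = -t^5 + t^4 - 2·t^3 + 2·t - 4. En dérivant la position, nous obtenons la vitesse: v(t) = -5·t^4 + 4·t^3 - 6·t^2 + 2. De l'équation de la vitesse v(t) = -5·t^4 + 4·t^3 - 6·t^2 + 2, nous substituons t = 2 pour obtenir v = -70.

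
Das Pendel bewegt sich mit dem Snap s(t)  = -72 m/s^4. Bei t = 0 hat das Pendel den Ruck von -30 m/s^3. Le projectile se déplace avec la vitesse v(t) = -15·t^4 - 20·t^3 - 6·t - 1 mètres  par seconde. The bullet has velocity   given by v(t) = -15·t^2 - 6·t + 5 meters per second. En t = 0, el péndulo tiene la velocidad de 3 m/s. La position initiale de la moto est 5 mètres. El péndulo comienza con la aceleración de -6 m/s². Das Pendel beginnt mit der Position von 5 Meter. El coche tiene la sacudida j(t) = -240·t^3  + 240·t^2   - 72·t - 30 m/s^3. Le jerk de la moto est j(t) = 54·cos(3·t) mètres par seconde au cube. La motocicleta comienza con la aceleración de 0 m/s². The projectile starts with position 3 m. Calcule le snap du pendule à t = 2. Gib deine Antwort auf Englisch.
From the given snap equation s(t) = -72, we substitute t = 2 to get s = -72.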